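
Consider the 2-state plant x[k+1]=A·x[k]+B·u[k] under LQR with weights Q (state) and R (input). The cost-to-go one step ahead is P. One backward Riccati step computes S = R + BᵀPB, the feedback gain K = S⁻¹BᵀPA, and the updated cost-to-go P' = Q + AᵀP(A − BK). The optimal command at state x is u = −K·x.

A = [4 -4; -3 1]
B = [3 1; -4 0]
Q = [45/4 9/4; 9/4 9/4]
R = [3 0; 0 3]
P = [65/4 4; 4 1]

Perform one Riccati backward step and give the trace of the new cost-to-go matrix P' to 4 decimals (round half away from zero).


28.0451

BᵀP = [32.7500 8.0000; 16.2500 4.0000]
S = R + BᵀPB = [3 0; 0 3] + [66.2500 32.7500; 32.7500 16.2500] = [69.2500 32.7500; 32.7500 19.2500]
BᵀPA = [107.0000 -123.0000; 53.0000 -61.0000]
K = S⁻¹·BᵀPA = [1.2438 -1.4203; 0.6372 -0.7524]
A−BK = [-0.3685 1.0134; 1.9750 -4.6814]
AᵀP(A−BK) = [6.1440 -7.1459; -7.1459 8.4012]
P' = Q + AᵀP(A−BK) = [17.3940 -4.8959; -4.8959 10.6512]
tr(P') = 28.0451


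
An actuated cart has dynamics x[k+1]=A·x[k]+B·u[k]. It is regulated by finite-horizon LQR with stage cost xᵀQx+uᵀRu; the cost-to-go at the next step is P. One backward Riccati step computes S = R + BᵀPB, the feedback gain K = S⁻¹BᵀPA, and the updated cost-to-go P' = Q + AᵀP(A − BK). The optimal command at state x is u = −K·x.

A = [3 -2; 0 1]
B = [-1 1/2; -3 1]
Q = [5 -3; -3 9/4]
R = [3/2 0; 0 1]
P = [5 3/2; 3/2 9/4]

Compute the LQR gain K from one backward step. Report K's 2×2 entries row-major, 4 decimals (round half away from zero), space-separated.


BᵀP = [-9.5000 -8.2500; 4.0000 3.0000]
S = R + BᵀPB = [3/2 0; 0 1] + [34.2500 -13.0000; -13.0000 5.0000] = [35.7500 -13.0000; -13.0000 6.0000]
BᵀPA = [-28.5000 10.7500; 12.0000 -5.0000]
K = S⁻¹·BᵀPA = [-0.3297 -0.0110; 1.2857 -0.8571]
A−BK = [2.0275 -1.5824; -2.2747 1.8242]
AᵀP(A−BK) = [20.1758 -15.5275; -15.5275 12.0824]
P' = Q + AᵀP(A−BK) = [25.1758 -18.5275; -18.5275 14.3324]
tr(P') = 39.5082

-0.3297 -0.0110 1.2857 -0.8571


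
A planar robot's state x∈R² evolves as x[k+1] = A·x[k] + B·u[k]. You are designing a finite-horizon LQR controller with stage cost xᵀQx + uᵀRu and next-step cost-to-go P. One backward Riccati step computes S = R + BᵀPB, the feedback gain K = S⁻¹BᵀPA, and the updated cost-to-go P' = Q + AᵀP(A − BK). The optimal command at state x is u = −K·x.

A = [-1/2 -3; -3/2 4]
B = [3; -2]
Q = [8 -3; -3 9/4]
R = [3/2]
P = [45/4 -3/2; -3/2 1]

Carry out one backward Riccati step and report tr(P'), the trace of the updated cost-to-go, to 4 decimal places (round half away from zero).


16.9061

BᵀP = [36.7500 -6.5000]
S = R + BᵀPB = [3/2] + [123.2500] = [124.7500]
BᵀPA = [-8.6250 -136.2500]
K = S⁻¹·BᵀPA = [-0.0691 -1.0922]
A−BK = [-0.2926 0.2766; -1.6383 1.8156]
AᵀP(A−BK) = [2.2162 -2.2951; -2.2951 4.4399]
P' = Q + AᵀP(A−BK) = [10.2162 -5.2951; -5.2951 6.6899]
tr(P') = 16.9061


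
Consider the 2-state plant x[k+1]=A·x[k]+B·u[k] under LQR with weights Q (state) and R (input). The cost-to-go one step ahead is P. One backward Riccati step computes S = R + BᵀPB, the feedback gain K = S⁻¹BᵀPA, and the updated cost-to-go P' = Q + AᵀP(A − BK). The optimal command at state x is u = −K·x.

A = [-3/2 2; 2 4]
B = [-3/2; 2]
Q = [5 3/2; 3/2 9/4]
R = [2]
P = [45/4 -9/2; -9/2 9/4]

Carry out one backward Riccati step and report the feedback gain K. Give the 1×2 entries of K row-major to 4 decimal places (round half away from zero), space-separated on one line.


BᵀP = [-25.8750 11.2500]
S = R + BᵀPB = [2] + [61.3125] = [63.3125]
BᵀPA = [61.3125 -6.7500]
K = S⁻¹·BᵀPA = [0.9684 -0.1066]
A−BK = [-0.0474 1.8401; 0.0632 4.2132]
AᵀP(A−BK) = [1.9368 -0.2132; -0.2132 8.2804]
P' = Q + AᵀP(A−BK) = [6.9368 1.2868; 1.2868 10.5304]
tr(P') = 17.4672

0.9684 -0.1066


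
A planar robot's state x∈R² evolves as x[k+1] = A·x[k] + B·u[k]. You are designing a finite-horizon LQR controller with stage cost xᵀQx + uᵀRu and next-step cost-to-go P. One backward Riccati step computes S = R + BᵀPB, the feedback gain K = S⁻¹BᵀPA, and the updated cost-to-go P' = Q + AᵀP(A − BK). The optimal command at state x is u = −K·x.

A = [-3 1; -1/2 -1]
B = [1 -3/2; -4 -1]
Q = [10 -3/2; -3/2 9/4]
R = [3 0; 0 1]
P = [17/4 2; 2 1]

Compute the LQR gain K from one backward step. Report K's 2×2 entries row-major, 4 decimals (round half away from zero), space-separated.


0.1201 0.0379 1.4923 -0.2656

BᵀP = [-3.7500 -2.0000; -8.3750 -4.0000]
S = R + BᵀPB = [3 0; 0 1] + [4.2500 7.6250; 7.6250 16.5625] = [7.2500 7.6250; 7.6250 17.5625]
BᵀPA = [12.2500 -1.7500; 27.1250 -4.3750]
K = S⁻¹·BᵀPA = [0.1201 0.0379; 1.4923 -0.2656]
A−BK = [-0.8817 0.5637; 1.4729 -1.1138]
AᵀP(A−BK) = [2.5490 -0.5108; -0.5108 0.1545]
P' = Q + AᵀP(A−BK) = [12.5490 -2.0108; -2.0108 2.4045]
tr(P') = 14.9535


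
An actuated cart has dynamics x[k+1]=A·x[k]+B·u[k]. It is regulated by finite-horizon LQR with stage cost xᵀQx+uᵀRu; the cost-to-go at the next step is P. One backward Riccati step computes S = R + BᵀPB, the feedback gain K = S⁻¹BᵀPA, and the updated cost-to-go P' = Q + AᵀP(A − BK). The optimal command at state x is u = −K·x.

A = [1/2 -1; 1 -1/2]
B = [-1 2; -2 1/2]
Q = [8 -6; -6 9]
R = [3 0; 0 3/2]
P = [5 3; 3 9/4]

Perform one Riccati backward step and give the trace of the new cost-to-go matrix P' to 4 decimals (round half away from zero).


17.6483

BᵀP = [-11.0000 -7.5000; 11.5000 7.1250]
S = R + BᵀPB = [3 0; 0 3/2] + [26.0000 -25.7500; -25.7500 26.5625] = [29.0000 -25.7500; -25.7500 28.0625]
BᵀPA = [-13.0000 14.7500; 12.8750 -15.0625]
K = S⁻¹·BᵀPA = [-0.2208 0.1729; 0.2562 -0.3781]
A−BK = [-0.2332 -0.0709; 0.4303 0.0348]
AᵀP(A−BK) = [0.3312 -0.2593; -0.2593 0.3172]
P' = Q + AᵀP(A−BK) = [8.3312 -6.2593; -6.2593 9.3172]
tr(P') = 17.6483


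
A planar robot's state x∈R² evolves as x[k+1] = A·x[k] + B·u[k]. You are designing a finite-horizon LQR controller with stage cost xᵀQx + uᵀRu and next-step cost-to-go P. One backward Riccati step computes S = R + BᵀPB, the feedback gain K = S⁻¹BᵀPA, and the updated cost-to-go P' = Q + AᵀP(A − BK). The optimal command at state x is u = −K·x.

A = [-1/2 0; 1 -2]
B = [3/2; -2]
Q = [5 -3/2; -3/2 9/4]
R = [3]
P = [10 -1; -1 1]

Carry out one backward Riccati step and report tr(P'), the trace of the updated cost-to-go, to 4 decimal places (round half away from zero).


BᵀP = [17.0000 -3.5000]
S = R + BᵀPB = [3] + [32.5000] = [35.5000]
BᵀPA = [-12.0000 7.0000]
K = S⁻¹·BᵀPA = [-0.3380 0.1972]
A−BK = [0.0070 -0.2958; 0.3239 -1.6056]
AᵀP(A−BK) = [0.4437 -0.6338; -0.6338 2.6197]
P' = Q + AᵀP(A−BK) = [5.4437 -2.1338; -2.1338 4.8697]
tr(P') = 10.3134

10.3134


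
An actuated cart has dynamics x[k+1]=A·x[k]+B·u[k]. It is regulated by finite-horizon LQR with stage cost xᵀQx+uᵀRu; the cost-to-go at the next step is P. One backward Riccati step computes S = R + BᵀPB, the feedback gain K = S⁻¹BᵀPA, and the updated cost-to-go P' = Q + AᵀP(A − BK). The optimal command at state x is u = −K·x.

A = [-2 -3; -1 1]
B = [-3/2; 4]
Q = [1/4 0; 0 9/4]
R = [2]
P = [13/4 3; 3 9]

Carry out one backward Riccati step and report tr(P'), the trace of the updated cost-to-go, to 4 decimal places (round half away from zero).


BᵀP = [7.1250 31.5000]
S = R + BᵀPB = [2] + [115.3125] = [117.3125]
BᵀPA = [-45.7500 10.1250]
K = S⁻¹·BᵀPA = [-0.3900 0.0863]
A−BK = [-2.5850 -2.8705; 0.5599 0.6548]
AᵀP(A−BK) = [16.1582 17.4486; 17.4486 19.3761]
P' = Q + AᵀP(A−BK) = [16.4082 17.4486; 17.4486 21.6261]
tr(P') = 38.0344

38.0344


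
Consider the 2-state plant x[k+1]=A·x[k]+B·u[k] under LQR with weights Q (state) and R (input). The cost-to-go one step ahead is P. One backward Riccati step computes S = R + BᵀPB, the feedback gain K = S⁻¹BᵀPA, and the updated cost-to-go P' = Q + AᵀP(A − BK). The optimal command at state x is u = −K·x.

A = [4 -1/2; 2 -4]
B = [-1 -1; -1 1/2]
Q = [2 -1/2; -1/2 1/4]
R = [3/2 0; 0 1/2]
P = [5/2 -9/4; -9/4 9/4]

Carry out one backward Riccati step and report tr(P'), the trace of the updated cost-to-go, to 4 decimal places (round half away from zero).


BᵀP = [-0.2500 0.0000; -3.6250 3.3750]
S = R + BᵀPB = [3/2 0; 0 1/2] + [0.2500 0.2500; 0.2500 5.3125] = [1.7500 0.2500; 0.2500 5.8125]
BᵀPA = [-1.0000 0.1250; -7.7500 -11.6875]
K = S⁻¹·BᵀPA = [-0.3833 0.3609; -1.3168 -2.0263]
A−BK = [2.2998 -2.1654; 2.2751 -2.6260]
AᵀP(A−BK) = [2.4111 -0.0927; -0.0927 3.8978]
P' = Q + AᵀP(A−BK) = [4.4111 -0.5927; -0.5927 4.1478]
tr(P') = 8.5589

8.5589


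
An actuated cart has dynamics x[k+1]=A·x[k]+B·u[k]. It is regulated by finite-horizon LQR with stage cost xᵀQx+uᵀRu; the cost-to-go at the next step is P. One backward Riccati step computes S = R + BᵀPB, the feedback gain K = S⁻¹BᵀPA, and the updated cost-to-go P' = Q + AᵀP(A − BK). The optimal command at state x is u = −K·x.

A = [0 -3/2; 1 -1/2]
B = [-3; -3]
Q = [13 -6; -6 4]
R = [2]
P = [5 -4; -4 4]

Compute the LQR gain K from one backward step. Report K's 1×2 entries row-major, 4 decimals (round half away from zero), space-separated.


0.0000 0.4091

BᵀP = [-3.0000 0.0000]
S = R + BᵀPB = [2] + [9.0000] = [11.0000]
BᵀPA = [0.0000 4.5000]
K = S⁻¹·BᵀPA = [0.0000 0.4091]
A−BK = [0.0000 -0.2727; 1.0000 0.7273]
AᵀP(A−BK) = [4.0000 4.0000; 4.0000 4.4091]
P' = Q + AᵀP(A−BK) = [17.0000 -2.0000; -2.0000 8.4091]
tr(P') = 25.4091


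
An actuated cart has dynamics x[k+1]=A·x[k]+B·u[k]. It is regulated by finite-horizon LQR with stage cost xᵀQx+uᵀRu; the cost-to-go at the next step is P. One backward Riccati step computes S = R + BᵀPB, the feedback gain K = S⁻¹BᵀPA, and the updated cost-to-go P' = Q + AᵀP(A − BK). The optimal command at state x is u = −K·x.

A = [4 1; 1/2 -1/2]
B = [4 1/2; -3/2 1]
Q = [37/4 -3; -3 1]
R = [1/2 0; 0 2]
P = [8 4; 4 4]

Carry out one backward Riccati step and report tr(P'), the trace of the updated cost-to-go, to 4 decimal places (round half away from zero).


14.5271

BᵀP = [26.0000 10.0000; 8.0000 6.0000]
S = R + BᵀPB = [1/2 0; 0 2] + [89.0000 23.0000; 23.0000 10.0000] = [89.5000 23.0000; 23.0000 12.0000]
BᵀPA = [109.0000 21.0000; 35.0000 5.0000]
K = S⁻¹·BᵀPA = [0.9229 0.2514; 1.1477 -0.0651]
A−BK = [-0.2656 0.0271; 0.7367 -0.0578]
AᵀP(A−BK) = [4.2303 -0.1202; -0.1202 0.0468]
P' = Q + AᵀP(A−BK) = [13.4803 -3.1202; -3.1202 1.0468]
tr(P') = 14.5271


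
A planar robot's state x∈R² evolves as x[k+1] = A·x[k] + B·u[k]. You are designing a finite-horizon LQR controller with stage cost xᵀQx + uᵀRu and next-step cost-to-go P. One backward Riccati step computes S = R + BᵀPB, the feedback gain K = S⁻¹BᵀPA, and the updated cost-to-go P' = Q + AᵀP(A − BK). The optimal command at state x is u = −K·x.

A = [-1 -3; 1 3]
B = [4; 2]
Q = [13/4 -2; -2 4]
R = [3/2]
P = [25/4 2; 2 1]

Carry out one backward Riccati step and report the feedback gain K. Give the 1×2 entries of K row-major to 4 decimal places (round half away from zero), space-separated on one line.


-0.1382 -0.4145

BᵀP = [29.0000 10.0000]
S = R + BᵀPB = [3/2] + [136.0000] = [137.5000]
BᵀPA = [-19.0000 -57.0000]
K = S⁻¹·BᵀPA = [-0.1382 -0.4145]
A−BK = [-0.4473 -1.3418; 1.2764 3.8291]
AᵀP(A−BK) = [0.6245 1.8736; 1.8736 5.6209]
P' = Q + AᵀP(A−BK) = [3.8745 -0.1264; -0.1264 9.6209]
tr(P') = 13.4955


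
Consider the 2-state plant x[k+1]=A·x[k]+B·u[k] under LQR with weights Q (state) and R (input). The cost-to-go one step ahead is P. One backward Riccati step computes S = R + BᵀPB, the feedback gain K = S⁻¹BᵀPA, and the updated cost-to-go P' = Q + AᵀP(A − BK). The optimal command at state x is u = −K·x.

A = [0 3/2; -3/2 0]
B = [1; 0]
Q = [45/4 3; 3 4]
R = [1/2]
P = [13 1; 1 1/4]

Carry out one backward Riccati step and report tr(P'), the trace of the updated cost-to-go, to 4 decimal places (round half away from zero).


16.7292

BᵀP = [13.0000 1.0000]
S = R + BᵀPB = [1/2] + [13.0000] = [13.5000]
BᵀPA = [-1.5000 19.5000]
K = S⁻¹·BᵀPA = [-0.1111 1.4444]
A−BK = [0.1111 0.0556; -1.5000 0.0000]
AᵀP(A−BK) = [0.3958 -0.0833; -0.0833 1.0833]
P' = Q + AᵀP(A−BK) = [11.6458 2.9167; 2.9167 5.0833]
tr(P') = 16.7292


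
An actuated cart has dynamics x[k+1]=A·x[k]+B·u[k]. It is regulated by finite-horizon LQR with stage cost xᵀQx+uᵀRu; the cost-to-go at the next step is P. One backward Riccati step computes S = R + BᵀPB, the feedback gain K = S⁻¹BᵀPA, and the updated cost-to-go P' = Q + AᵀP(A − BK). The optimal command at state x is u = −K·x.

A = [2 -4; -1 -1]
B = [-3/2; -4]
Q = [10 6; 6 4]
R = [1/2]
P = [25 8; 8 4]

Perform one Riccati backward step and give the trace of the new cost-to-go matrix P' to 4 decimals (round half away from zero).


65.1557

BᵀP = [-69.5000 -28.0000]
S = R + BᵀPB = [1/2] + [216.2500] = [216.7500]
BᵀPA = [-111.0000 306.0000]
K = S⁻¹·BᵀPA = [-0.5121 1.4118]
A−BK = [1.2318 -1.8824; -3.0484 4.6471]
AᵀP(A−BK) = [15.1557 -23.2941; -23.2941 36.0000]
P' = Q + AᵀP(A−BK) = [25.1557 -17.2941; -17.2941 40.0000]
tr(P') = 65.1557


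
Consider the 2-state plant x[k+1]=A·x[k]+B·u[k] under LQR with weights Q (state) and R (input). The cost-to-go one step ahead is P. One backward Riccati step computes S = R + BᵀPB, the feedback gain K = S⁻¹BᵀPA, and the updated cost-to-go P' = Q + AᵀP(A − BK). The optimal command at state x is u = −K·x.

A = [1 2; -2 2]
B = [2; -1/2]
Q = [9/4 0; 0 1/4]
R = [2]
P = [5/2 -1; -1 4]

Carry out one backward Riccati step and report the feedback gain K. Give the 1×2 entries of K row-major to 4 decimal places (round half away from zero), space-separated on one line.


BᵀP = [5.5000 -4.0000]
S = R + BᵀPB = [2] + [13.0000] = [15.0000]
BᵀPA = [13.5000 3.0000]
K = S⁻¹·BᵀPA = [0.9000 0.2000]
A−BK = [-0.8000 1.6000; -1.5500 2.1000]
AᵀP(A−BK) = [10.3500 -11.7000; -11.7000 17.4000]
P' = Q + AᵀP(A−BK) = [12.6000 -11.7000; -11.7000 17.6500]
tr(P') = 30.2500

0.9000 0.2000


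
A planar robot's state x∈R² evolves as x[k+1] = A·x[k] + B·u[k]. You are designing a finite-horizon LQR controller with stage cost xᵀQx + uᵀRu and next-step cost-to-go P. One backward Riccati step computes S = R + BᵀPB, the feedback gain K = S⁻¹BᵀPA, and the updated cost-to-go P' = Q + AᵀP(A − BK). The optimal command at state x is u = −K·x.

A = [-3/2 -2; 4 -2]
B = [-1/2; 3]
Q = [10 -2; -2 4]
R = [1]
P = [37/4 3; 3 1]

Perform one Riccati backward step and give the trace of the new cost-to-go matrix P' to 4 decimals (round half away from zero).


BᵀP = [4.3750 1.5000]
S = R + BᵀPB = [1] + [2.3125] = [3.3125]
BᵀPA = [-0.5625 -11.7500]
K = S⁻¹·BᵀPA = [-0.1698 -3.5472]
A−BK = [-1.5849 -3.7736; 4.5094 8.6415]
AᵀP(A−BK) = [0.7170 2.7547; 2.7547 23.3208]
P' = Q + AᵀP(A−BK) = [10.7170 0.7547; 0.7547 27.3208]
tr(P') = 38.0377

38.0377


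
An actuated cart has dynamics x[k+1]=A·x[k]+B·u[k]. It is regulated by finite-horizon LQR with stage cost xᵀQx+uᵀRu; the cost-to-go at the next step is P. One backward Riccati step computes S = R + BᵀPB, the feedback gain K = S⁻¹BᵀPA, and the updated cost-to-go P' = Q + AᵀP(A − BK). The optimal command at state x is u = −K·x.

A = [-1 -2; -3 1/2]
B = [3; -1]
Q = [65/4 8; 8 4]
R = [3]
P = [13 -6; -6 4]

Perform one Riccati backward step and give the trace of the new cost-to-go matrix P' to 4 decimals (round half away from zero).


BᵀP = [45.0000 -22.0000]
S = R + BᵀPB = [3] + [157.0000] = [160.0000]
BᵀPA = [21.0000 -101.0000]
K = S⁻¹·BᵀPA = [0.1313 -0.6313]
A−BK = [-1.3938 -0.1063; -2.8688 -0.1313]
AᵀP(A−BK) = [10.2438 0.2563; 0.2563 1.2438]
P' = Q + AᵀP(A−BK) = [26.4938 8.2563; 8.2563 5.2438]
tr(P') = 31.7375

31.7375


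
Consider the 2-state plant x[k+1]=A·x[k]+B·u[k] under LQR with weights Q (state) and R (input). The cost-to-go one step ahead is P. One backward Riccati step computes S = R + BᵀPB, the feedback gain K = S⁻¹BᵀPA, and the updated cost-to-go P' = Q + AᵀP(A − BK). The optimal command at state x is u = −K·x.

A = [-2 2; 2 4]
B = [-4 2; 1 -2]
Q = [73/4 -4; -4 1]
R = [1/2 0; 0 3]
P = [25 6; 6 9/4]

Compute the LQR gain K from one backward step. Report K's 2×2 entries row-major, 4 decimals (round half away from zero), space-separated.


BᵀP = [-94.0000 -21.7500; 38.0000 7.5000]
S = R + BᵀPB = [1/2 0; 0 3] + [354.2500 -144.5000; -144.5000 61.0000] = [354.7500 -144.5000; -144.5000 64.0000]
BᵀPA = [144.5000 -275.0000; -61.0000 106.0000]
K = S⁻¹·BᵀPA = [0.2377 -1.2518; -0.4164 -1.1701]
A−BK = [-0.2163 -0.6670; 0.9294 2.9116]
AᵀP(A−BK) = [1.2493 3.5103; 3.5103 11.7829]
P' = Q + AᵀP(A−BK) = [19.4993 -0.4897; -0.4897 12.7829]
tr(P') = 32.2822

0.2377 -1.2518 -0.4164 -1.1701


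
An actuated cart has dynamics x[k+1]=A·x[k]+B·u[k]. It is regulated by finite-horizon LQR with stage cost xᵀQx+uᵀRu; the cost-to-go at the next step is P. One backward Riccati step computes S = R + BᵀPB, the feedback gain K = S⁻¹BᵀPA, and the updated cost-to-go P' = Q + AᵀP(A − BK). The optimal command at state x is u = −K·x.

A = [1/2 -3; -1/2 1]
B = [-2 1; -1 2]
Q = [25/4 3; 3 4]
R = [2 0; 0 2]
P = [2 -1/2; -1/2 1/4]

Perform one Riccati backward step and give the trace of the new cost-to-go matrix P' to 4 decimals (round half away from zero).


BᵀP = [-3.5000 0.7500; 1.0000 0.0000]
S = R + BᵀPB = [2 0; 0 2] + [6.2500 -2.0000; -2.0000 1.0000] = [8.2500 -2.0000; -2.0000 3.0000]
BᵀPA = [-2.1250 11.2500; 0.5000 -3.0000]
K = S⁻¹·BᵀPA = [-0.2590 1.3373; -0.0060 -0.1084]
A−BK = [-0.0120 -0.2169; -0.7470 2.5542]
AᵀP(A−BK) = [0.2651 -1.2289; -1.2289 5.8795]
P' = Q + AᵀP(A−BK) = [6.5151 1.7711; 1.7711 9.8795]
tr(P') = 16.3946

16.3946


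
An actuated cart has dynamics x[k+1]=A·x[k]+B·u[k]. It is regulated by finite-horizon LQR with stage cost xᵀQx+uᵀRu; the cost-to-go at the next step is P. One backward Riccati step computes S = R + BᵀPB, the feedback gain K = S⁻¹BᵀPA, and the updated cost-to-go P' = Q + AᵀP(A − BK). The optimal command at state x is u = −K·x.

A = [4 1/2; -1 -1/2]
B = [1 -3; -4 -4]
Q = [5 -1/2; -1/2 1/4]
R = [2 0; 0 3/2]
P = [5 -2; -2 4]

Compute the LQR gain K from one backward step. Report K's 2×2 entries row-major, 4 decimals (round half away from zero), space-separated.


1.1427 0.2114 -0.8913 -0.0876

BᵀP = [13.0000 -18.0000; -7.0000 -10.0000]
S = R + BᵀPB = [2 0; 0 3/2] + [85.0000 33.0000; 33.0000 61.0000] = [87.0000 33.0000; 33.0000 62.5000]
BᵀPA = [70.0000 15.5000; -18.0000 1.5000]
K = S⁻¹·BᵀPA = [1.1427 0.2114; -0.8913 -0.0876]
A−BK = [0.1833 0.0258; 0.0054 -0.0049]
AᵀP(A−BK) = [3.9673 0.6253; 0.6253 0.1048]
P' = Q + AᵀP(A−BK) = [8.9673 0.1253; 0.1253 0.3548]
tr(P') = 9.3222


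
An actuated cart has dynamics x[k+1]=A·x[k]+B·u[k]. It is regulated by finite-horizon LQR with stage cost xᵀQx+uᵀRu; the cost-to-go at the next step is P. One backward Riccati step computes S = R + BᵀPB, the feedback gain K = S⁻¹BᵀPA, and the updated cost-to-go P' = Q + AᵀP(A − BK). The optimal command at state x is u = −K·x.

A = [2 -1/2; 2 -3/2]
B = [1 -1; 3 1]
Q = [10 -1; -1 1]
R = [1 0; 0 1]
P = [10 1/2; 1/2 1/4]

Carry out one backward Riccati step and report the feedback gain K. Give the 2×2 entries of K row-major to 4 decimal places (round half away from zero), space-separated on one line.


BᵀP = [11.5000 1.2500; -9.5000 -0.2500]
S = R + BᵀPB = [1 0; 0 1] + [15.2500 -10.2500; -10.2500 9.2500] = [16.2500 -10.2500; -10.2500 10.2500]
BᵀPA = [25.5000 -7.6250; -19.5000 5.1250]
K = S⁻¹·BᵀPA = [1.0000 -0.4167; -0.9024 0.0833]
A−BK = [0.0976 0.0000; -0.0976 -0.3333]
AᵀP(A−BK) = [1.9024 -0.5000; -0.5000 0.2083]
P' = Q + AᵀP(A−BK) = [11.9024 -1.5000; -1.5000 1.2083]
tr(P') = 13.1108

1.0000 -0.4167 -0.9024 0.0833


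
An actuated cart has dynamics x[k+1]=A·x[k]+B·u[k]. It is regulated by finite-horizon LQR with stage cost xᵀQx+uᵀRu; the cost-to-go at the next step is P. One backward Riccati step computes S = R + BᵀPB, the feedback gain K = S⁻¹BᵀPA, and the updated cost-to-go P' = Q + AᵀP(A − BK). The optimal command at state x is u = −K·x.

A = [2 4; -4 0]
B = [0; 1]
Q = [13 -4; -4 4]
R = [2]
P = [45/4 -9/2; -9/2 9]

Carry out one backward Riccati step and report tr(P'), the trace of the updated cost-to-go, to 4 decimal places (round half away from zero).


BᵀP = [-4.5000 9.0000]
S = R + BᵀPB = [2] + [9.0000] = [11.0000]
BᵀPA = [-45.0000 -18.0000]
K = S⁻¹·BᵀPA = [-4.0909 -1.6364]
A−BK = [2.0000 4.0000; 0.0909 1.6364]
AᵀP(A−BK) = [76.9091 88.3636; 88.3636 150.5455]
P' = Q + AᵀP(A−BK) = [89.9091 84.3636; 84.3636 154.5455]
tr(P') = 244.4545

244.4545


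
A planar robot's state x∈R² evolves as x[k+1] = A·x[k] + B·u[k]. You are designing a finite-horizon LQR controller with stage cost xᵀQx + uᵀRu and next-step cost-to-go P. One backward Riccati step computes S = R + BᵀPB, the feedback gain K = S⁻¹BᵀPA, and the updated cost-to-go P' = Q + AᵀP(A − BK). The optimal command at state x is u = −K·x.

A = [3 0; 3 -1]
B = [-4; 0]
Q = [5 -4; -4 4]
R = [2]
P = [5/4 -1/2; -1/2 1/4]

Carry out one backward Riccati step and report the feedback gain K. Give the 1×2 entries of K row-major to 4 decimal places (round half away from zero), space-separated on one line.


BᵀP = [-5.0000 2.0000]
S = R + BᵀPB = [2] + [20.0000] = [22.0000]
BᵀPA = [-9.0000 -2.0000]
K = S⁻¹·BᵀPA = [-0.4091 -0.0909]
A−BK = [1.3636 -0.3636; 3.0000 -1.0000]
AᵀP(A−BK) = [0.8182 -0.0682; -0.0682 0.0682]
P' = Q + AᵀP(A−BK) = [5.8182 -4.0682; -4.0682 4.0682]
tr(P') = 9.8864

-0.4091 -0.0909


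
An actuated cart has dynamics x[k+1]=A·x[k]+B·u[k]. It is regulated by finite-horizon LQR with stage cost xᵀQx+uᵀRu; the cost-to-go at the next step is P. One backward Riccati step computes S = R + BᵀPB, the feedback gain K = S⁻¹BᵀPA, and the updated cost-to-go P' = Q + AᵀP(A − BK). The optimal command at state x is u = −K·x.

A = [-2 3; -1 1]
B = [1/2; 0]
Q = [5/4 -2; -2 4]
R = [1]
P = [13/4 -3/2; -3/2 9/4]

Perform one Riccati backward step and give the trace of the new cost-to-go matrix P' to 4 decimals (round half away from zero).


BᵀP = [1.6250 -0.7500]
S = R + BᵀPB = [1] + [0.8125] = [1.8125]
BᵀPA = [-2.5000 4.1250]
K = S⁻¹·BᵀPA = [-1.3793 2.2759]
A−BK = [-1.3103 1.8621; -1.0000 1.0000]
AᵀP(A−BK) = [5.8017 -8.5603; -8.5603 13.1121]
P' = Q + AᵀP(A−BK) = [7.0517 -10.5603; -10.5603 17.1121]
tr(P') = 24.1638

24.1638


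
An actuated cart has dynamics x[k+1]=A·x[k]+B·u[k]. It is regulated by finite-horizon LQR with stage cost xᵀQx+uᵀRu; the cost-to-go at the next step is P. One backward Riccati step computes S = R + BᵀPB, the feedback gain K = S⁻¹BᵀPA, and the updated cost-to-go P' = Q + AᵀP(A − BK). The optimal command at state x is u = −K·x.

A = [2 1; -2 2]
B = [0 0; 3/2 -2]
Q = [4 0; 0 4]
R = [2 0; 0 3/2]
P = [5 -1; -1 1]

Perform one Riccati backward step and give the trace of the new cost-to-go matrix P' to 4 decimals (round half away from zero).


BᵀP = [-1.5000 1.5000; 2.0000 -2.0000]
S = R + BᵀPB = [2 0; 0 3/2] + [2.2500 -3.0000; -3.0000 4.0000] = [4.2500 -3.0000; -3.0000 5.5000]
BᵀPA = [-6.0000 1.5000; 8.0000 -2.0000]
K = S⁻¹·BᵀPA = [-0.6261 0.1565; 1.1130 -0.2783]
A−BK = [2.0000 1.0000; 1.1652 1.2087]
AᵀP(A−BK) = [19.3391 7.1652; 7.1652 4.2087]
P' = Q + AᵀP(A−BK) = [23.3391 7.1652; 7.1652 8.2087]
tr(P') = 31.5478

31.5478


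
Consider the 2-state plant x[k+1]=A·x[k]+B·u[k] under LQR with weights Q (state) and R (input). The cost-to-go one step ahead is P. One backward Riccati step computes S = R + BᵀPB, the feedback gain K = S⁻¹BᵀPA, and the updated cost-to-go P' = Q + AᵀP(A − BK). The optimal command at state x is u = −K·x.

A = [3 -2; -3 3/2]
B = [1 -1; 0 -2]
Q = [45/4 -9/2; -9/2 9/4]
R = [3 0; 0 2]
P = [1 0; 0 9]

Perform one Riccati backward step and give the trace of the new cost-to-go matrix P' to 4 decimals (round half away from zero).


38.6081

BᵀP = [1.0000 0.0000; -1.0000 -18.0000]
S = R + BᵀPB = [3 0; 0 2] + [1.0000 -1.0000; -1.0000 37.0000] = [4.0000 -1.0000; -1.0000 39.0000]
BᵀPA = [3.0000 -2.0000; 51.0000 -25.0000]
K = S⁻¹·BᵀPA = [1.0839 -0.6645; 1.3355 -0.6581]
A−BK = [3.2516 -1.9935; -0.3290 0.1839]
AᵀP(A−BK) = [18.6387 -10.9452; -10.9452 6.4694]
P' = Q + AᵀP(A−BK) = [29.8887 -15.4452; -15.4452 8.7194]
tr(P') = 38.6081


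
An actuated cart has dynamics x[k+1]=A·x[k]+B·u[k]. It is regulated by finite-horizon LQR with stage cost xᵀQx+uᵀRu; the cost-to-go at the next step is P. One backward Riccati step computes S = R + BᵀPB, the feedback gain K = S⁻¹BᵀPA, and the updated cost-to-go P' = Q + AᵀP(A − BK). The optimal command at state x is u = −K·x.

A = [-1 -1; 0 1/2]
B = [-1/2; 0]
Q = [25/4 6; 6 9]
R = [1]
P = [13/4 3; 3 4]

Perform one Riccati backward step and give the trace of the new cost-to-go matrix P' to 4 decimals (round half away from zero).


17.8707

BᵀP = [-1.6250 -1.5000]
S = R + BᵀPB = [1] + [0.8125] = [1.8125]
BᵀPA = [1.6250 0.8750]
K = S⁻¹·BᵀPA = [0.8966 0.4828]
A−BK = [-0.5517 -0.7586; 0.0000 0.5000]
AᵀP(A−BK) = [1.7931 0.9655; 0.9655 0.8276]
P' = Q + AᵀP(A−BK) = [8.0431 6.9655; 6.9655 9.8276]
tr(P') = 17.8707


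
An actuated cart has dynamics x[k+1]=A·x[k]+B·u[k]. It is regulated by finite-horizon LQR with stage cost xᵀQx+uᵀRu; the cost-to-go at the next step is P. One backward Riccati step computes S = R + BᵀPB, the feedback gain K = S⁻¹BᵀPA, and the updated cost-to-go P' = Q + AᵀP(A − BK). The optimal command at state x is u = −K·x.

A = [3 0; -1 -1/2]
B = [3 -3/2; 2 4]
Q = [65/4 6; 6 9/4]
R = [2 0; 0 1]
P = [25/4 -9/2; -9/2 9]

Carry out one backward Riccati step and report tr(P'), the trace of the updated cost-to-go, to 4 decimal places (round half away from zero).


BᵀP = [9.7500 4.5000; -27.3750 42.7500]
S = R + BᵀPB = [2 0; 0 1] + [38.2500 3.3750; 3.3750 212.0625] = [40.2500 3.3750; 3.3750 213.0625]
BᵀPA = [24.7500 -2.2500; -124.8750 -21.3750]
K = S⁻¹·BᵀPA = [0.6649 -0.0476; -0.5966 -0.0996]
A−BK = [0.1103 -0.0067; 0.0566 -0.0066]
AᵀP(A−BK) = [1.2889 -0.0068; -0.0068 0.0147]
P' = Q + AᵀP(A−BK) = [17.5389 5.9932; 5.9932 2.2647]
tr(P') = 19.8036

19.8036


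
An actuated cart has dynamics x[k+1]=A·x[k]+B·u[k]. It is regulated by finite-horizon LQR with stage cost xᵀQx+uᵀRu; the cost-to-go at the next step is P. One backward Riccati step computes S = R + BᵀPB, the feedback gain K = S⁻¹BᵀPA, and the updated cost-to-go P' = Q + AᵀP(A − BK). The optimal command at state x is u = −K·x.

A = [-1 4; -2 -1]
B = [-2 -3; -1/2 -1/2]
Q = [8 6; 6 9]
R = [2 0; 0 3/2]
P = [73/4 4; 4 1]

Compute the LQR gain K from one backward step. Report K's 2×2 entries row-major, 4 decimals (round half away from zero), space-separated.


BᵀP = [-38.5000 -8.5000; -56.7500 -12.5000]
S = R + BᵀPB = [2 0; 0 3/2] + [81.2500 119.7500; 119.7500 176.5000] = [83.2500 119.7500; 119.7500 178.0000]
BᵀPA = [55.5000 -145.5000; 81.7500 -214.5000]
K = S⁻¹·BᵀPA = [0.1869 -0.4444; 0.3335 -0.9061]
A−BK = [0.3744 0.3929; -1.7398 -1.6752]
AᵀP(A−BK) = [0.6108 -0.2634; -0.2634 1.9846]
P' = Q + AᵀP(A−BK) = [8.6108 5.7366; 5.7366 10.9846]
tr(P') = 19.5954

0.1869 -0.4444 0.3335 -0.9061


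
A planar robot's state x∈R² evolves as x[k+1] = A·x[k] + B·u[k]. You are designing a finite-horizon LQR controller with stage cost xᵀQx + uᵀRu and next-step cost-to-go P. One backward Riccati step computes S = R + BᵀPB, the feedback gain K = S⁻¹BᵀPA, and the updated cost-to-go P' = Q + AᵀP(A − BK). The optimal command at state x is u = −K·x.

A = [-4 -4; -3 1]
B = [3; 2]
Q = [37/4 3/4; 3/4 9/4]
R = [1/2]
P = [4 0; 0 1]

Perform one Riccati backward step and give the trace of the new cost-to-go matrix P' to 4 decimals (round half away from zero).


BᵀP = [12.0000 2.0000]
S = R + BᵀPB = [1/2] + [40.0000] = [40.5000]
BᵀPA = [-54.0000 -46.0000]
K = S⁻¹·BᵀPA = [-1.3333 -1.1358]
A−BK = [0.0000 -0.5926; -0.3333 3.2716]
AᵀP(A−BK) = [1.0000 -0.3333; -0.3333 12.7531]
P' = Q + AᵀP(A−BK) = [10.2500 0.4167; 0.4167 15.0031]
tr(P') = 25.2531

25.2531


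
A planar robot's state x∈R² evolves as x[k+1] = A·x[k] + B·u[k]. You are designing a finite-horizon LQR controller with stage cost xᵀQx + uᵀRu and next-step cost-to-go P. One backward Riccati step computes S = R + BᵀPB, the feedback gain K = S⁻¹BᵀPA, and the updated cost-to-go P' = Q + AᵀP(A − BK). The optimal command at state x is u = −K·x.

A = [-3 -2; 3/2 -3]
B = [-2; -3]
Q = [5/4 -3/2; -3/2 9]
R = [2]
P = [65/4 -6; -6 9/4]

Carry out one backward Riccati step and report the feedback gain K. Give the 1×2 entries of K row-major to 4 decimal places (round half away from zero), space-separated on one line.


BᵀP = [-14.5000 5.2500]
S = R + BᵀPB = [2] + [13.2500] = [15.2500]
BᵀPA = [51.3750 13.2500]
K = S⁻¹·BᵀPA = [3.3689 0.8689]
A−BK = [3.7377 -0.2623; 11.6066 -0.3934]
AᵀP(A−BK) = [32.2377 6.7377; 6.7377 1.7377]
P' = Q + AᵀP(A−BK) = [33.4877 5.2377; 5.2377 10.7377]
tr(P') = 44.2254

3.3689 0.8689


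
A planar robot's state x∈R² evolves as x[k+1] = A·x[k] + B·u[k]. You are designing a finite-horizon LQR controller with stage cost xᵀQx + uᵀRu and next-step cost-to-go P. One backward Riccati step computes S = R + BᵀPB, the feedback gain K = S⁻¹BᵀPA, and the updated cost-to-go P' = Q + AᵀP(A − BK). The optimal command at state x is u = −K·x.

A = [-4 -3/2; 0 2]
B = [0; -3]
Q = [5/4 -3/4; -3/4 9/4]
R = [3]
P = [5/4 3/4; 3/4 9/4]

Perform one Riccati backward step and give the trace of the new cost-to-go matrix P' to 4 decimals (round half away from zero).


BᵀP = [-2.2500 -6.7500]
S = R + BᵀPB = [3] + [20.2500] = [23.2500]
BᵀPA = [9.0000 -10.1250]
K = S⁻¹·BᵀPA = [0.3871 -0.4355]
A−BK = [-4.0000 -1.5000; 1.1613 0.6935]
AᵀP(A−BK) = [16.5161 5.4194; 5.4194 2.9032]
P' = Q + AᵀP(A−BK) = [17.7661 4.6694; 4.6694 5.1532]
tr(P') = 22.9194

22.9194


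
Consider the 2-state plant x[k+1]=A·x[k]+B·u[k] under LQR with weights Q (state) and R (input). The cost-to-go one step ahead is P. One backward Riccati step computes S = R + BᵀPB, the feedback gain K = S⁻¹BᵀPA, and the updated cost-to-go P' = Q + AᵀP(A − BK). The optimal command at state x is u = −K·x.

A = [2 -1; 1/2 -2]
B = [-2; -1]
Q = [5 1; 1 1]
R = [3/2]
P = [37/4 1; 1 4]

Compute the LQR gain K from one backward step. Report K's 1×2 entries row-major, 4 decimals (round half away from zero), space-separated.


-0.9032 0.6774

BᵀP = [-19.5000 -6.0000]
S = R + BᵀPB = [3/2] + [45.0000] = [46.5000]
BᵀPA = [-42.0000 31.5000]
K = S⁻¹·BᵀPA = [-0.9032 0.6774]
A−BK = [0.1935 0.3548; -0.4032 -1.3226]
AᵀP(A−BK) = [2.0645 1.4516; 1.4516 7.9113]
P' = Q + AᵀP(A−BK) = [7.0645 2.4516; 2.4516 8.9113]
tr(P') = 15.9758


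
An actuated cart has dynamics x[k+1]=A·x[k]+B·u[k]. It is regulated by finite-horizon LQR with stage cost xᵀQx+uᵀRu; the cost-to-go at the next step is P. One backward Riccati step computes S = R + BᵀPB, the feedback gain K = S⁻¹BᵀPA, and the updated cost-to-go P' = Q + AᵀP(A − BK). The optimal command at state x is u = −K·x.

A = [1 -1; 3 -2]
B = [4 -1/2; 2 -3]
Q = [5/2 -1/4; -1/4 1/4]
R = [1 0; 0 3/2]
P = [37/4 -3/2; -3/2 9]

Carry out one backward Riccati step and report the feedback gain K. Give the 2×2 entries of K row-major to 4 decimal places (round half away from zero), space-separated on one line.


0.1424 -0.1847 -0.8881 0.5334

BᵀP = [34.0000 12.0000; -0.1250 -26.2500]
S = R + BᵀPB = [1 0; 0 3/2] + [160.0000 -53.0000; -53.0000 78.8125] = [161.0000 -53.0000; -53.0000 80.3125]
BᵀPA = [70.0000 -58.0000; -78.8750 52.6250]
K = S⁻¹·BᵀPA = [0.1424 -0.1847; -0.8881 0.5334]
A−BK = [-0.0137 0.0053; 0.0508 -0.0305]
AᵀP(A−BK) = [1.2305 -0.7525; -0.7525 0.4700]
P' = Q + AᵀP(A−BK) = [3.7305 -1.0025; -1.0025 0.7200]
tr(P') = 4.4505


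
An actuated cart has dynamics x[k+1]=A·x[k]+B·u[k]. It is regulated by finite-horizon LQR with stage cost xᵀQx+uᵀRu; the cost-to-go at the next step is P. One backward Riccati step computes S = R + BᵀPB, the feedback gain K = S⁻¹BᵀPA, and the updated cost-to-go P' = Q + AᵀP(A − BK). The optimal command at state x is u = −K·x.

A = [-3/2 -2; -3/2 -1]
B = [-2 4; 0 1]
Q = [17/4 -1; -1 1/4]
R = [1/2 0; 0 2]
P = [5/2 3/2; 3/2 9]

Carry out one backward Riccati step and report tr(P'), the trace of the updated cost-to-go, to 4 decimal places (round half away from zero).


10.7616

BᵀP = [-5.0000 -3.0000; 11.5000 15.0000]
S = R + BᵀPB = [1/2 0; 0 2] + [10.0000 -23.0000; -23.0000 61.0000] = [10.5000 -23.0000; -23.0000 63.0000]
BᵀPA = [12.0000 13.0000; -39.7500 -38.0000]
K = S⁻¹·BᵀPA = [-1.1943 -0.4151; -1.0670 -0.7547]
A−BK = [0.3792 0.1887; -0.4330 -0.2453]
AᵀP(A−BK) = [4.5446 2.7311; 2.7311 1.7170]
P' = Q + AᵀP(A−BK) = [8.7946 1.7311; 1.7311 1.9670]
tr(P') = 10.7616


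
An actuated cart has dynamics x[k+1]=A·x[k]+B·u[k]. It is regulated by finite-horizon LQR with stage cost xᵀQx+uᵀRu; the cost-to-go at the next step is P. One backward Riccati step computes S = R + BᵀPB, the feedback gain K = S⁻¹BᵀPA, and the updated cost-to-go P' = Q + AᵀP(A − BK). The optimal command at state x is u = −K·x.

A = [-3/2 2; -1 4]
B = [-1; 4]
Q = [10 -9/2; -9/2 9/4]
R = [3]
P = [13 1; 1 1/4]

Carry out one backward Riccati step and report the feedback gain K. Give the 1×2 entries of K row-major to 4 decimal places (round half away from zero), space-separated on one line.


BᵀP = [-9.0000 0.0000]
S = R + BᵀPB = [3] + [9.0000] = [12.0000]
BᵀPA = [13.5000 -18.0000]
K = S⁻¹·BᵀPA = [1.1250 -1.5000]
A−BK = [-0.3750 0.5000; -5.5000 10.0000]
AᵀP(A−BK) = [17.3125 -27.7500; -27.7500 45.0000]
P' = Q + AᵀP(A−BK) = [27.3125 -32.2500; -32.2500 47.2500]
tr(P') = 74.5625

1.1250 -1.5000


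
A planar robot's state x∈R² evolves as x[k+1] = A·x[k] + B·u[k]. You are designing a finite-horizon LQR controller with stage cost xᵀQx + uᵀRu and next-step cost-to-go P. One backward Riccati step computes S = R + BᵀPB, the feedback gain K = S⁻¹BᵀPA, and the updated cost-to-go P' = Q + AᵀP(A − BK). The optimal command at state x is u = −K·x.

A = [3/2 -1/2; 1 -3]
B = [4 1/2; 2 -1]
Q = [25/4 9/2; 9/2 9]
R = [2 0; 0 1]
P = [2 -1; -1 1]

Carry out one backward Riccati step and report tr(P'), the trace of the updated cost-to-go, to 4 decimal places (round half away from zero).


18.2500

BᵀP = [6.0000 -2.0000; 2.0000 -1.5000]
S = R + BᵀPB = [2 0; 0 1] + [20.0000 5.0000; 5.0000 2.5000] = [22.0000 5.0000; 5.0000 3.5000]
BᵀPA = [7.0000 3.0000; 1.5000 3.5000]
K = S⁻¹·BᵀPA = [0.3269 -0.1346; -0.0385 1.1923]
A−BK = [0.2115 -0.5577; 0.3077 -1.5385]
AᵀP(A−BK) = [0.2692 -0.3462; -0.3462 2.7308]
P' = Q + AᵀP(A−BK) = [6.5192 4.1538; 4.1538 11.7308]
tr(P') = 18.2500


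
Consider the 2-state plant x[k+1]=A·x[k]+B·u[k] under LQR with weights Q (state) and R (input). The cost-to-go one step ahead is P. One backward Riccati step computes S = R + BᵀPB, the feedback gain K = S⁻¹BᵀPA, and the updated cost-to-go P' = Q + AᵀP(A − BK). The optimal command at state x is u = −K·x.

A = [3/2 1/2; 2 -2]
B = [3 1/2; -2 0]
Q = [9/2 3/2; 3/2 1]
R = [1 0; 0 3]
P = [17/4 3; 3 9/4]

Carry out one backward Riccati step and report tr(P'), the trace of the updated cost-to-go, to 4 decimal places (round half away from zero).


13.3664

BᵀP = [6.7500 4.5000; 2.1250 1.5000]
S = R + BᵀPB = [1 0; 0 3] + [11.2500 3.3750; 3.3750 1.0625] = [12.2500 3.3750; 3.3750 4.0625]
BᵀPA = [19.1250 -5.6250; 6.1875 -1.9375]
K = S⁻¹·BᵀPA = [1.4805 -0.4251; 0.2932 -0.1238]
A−BK = [-3.0879 1.8371; 4.9609 -2.8502]
AᵀP(A−BK) = [6.4349 -2.9169; -2.9169 1.4316]
P' = Q + AᵀP(A−BK) = [10.9349 -1.4169; -1.4169 2.4316]
tr(P') = 13.3664


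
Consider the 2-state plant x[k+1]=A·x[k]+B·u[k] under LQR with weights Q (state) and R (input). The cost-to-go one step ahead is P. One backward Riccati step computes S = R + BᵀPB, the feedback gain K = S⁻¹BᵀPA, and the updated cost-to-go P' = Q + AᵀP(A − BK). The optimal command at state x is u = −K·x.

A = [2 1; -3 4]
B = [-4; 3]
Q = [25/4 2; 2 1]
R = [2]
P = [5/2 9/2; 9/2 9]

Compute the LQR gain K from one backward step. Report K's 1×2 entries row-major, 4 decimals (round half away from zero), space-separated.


-1.3333 2.6333

BᵀP = [3.5000 9.0000]
S = R + BᵀPB = [2] + [13.0000] = [15.0000]
BᵀPA = [-20.0000 39.5000]
K = S⁻¹·BᵀPA = [-1.3333 2.6333]
A−BK = [-3.3333 11.5333; 1.0000 -3.9000]
AᵀP(A−BK) = [10.3333 -27.8333; -27.8333 78.4833]
P' = Q + AᵀP(A−BK) = [16.5833 -25.8333; -25.8333 79.4833]
tr(P') = 96.0667


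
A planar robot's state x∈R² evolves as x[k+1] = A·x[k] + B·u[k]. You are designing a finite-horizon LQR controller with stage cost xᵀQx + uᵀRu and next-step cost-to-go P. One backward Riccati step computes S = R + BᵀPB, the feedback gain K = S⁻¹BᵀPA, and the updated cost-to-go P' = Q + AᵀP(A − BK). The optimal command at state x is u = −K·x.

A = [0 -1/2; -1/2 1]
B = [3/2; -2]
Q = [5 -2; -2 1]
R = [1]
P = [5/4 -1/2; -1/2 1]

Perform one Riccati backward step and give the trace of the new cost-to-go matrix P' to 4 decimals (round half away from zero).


BᵀP = [2.8750 -2.7500]
S = R + BᵀPB = [1] + [9.8125] = [10.8125]
BᵀPA = [1.3750 -4.1875]
K = S⁻¹·BᵀPA = [0.1272 -0.3873]
A−BK = [-0.1908 0.0809; -0.2457 0.2254]
AᵀP(A−BK) = [0.0751 -0.0925; -0.0925 0.1908]
P' = Q + AᵀP(A−BK) = [5.0751 -2.0925; -2.0925 1.1908]
tr(P') = 6.2659

6.2659


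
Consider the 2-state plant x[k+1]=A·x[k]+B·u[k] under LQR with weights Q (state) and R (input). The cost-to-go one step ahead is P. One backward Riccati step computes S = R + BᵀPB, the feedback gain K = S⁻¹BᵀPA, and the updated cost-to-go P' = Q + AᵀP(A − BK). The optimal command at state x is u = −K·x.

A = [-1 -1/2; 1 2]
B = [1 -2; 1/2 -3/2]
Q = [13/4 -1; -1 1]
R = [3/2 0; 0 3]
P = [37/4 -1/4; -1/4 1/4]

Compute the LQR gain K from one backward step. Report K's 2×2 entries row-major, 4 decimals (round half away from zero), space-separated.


-0.3670 -0.2291 0.2975 0.1325

BᵀP = [9.1250 -0.1250; -18.1250 0.1250]
S = R + BᵀPB = [3/2 0; 0 3] + [9.0625 -18.0625; -18.0625 36.0625] = [10.5625 -18.0625; -18.0625 39.0625]
BᵀPA = [-9.2500 -4.8125; 18.2500 9.3125]
K = S⁻¹·BᵀPA = [-0.3670 -0.2291; 0.2975 0.1325]
A−BK = [-0.0380 -0.0060; 1.6298 2.3132]
AᵀP(A−BK) = [1.1759 1.2134; 1.2134 1.4764]
P' = Q + AᵀP(A−BK) = [4.4259 0.2134; 0.2134 2.4764]
tr(P') = 6.9023


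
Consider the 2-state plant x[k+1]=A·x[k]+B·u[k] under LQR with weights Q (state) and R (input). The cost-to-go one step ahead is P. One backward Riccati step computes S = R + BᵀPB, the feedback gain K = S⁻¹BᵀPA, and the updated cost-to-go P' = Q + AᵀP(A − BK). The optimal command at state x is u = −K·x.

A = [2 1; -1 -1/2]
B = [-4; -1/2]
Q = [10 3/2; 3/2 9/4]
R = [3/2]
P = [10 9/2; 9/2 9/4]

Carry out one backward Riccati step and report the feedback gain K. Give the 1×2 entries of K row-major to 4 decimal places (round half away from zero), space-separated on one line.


BᵀP = [-42.2500 -19.1250]
S = R + BᵀPB = [3/2] + [178.5625] = [180.0625]
BᵀPA = [-65.3750 -32.6875]
K = S⁻¹·BᵀPA = [-0.3631 -0.1815]
A−BK = [0.5477 0.2739; -1.1815 -0.5908]
AᵀP(A−BK) = [0.5144 0.2572; 0.2572 0.1286]
P' = Q + AᵀP(A−BK) = [10.5144 1.7572; 1.7572 2.3786]
tr(P') = 12.8930

-0.3631 -0.1815


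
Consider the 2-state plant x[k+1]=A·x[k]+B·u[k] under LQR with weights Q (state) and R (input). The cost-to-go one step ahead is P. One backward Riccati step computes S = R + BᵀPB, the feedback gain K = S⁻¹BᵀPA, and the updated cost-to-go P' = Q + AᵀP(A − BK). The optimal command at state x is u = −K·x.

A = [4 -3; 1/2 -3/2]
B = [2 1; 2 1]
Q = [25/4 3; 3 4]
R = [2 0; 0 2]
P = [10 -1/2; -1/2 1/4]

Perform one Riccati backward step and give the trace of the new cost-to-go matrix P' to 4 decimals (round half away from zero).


23.7500

BᵀP = [19.0000 -0.5000; 9.5000 -0.2500]
S = R + BᵀPB = [2 0; 0 2] + [37.0000 18.5000; 18.5000 9.2500] = [39.0000 18.5000; 18.5000 11.2500]
BᵀPA = [75.7500 -56.2500; 37.8750 -28.1250]
K = S⁻¹·BᵀPA = [1.5699 -1.1658; 0.7850 -0.5829]
A−BK = [0.0751 -0.0855; -3.4249 1.4145]
AᵀP(A−BK) = [9.4080 -6.0505; -6.0505 4.0920]
P' = Q + AᵀP(A−BK) = [15.6580 -3.0505; -3.0505 8.0920]
tr(P') = 23.7500
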